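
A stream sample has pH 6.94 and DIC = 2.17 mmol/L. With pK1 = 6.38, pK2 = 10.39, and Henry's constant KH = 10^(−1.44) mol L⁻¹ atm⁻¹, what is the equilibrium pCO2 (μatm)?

pCO2 = 1.29×10^4 μatm

α₀ = 1 / (1 + K1/[H⁺] + K1K2/[H⁺]²) = 1 / (1 + 10^+0.56 + 10^-2.89)
   = 1 / (1 + 3.6308 + 0.0012882) = 1/4.6321 = 0.2159
[CO2*] = α₀ × DIC = 0.2159 × 2.17 = 0.4685 mmol/L
pCO2 = [CO2*]/KH = 4.685×10^-4 / 3.631×10^-2 = 1.29×10^4 μatm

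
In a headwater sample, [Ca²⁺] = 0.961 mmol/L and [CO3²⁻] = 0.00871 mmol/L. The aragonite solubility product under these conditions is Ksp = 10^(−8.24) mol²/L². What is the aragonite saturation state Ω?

Ω = 1.45

Ksp = 10^(−8.24) = 5.754×10^-9
Ω = [Ca²⁺][CO3²⁻]/Ksp = (0.961×10^-3)(0.00871×10^-3) / 5.754×10^-9 = 1.45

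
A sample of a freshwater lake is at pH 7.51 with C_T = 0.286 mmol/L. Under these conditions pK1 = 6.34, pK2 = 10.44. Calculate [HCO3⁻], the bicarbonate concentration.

α₁ = 1 / (1 + [H⁺]/K1 + K2/[H⁺]) = 1 / (1 + 10^-1.17 + 10^-2.93)
   = 1 / (1 + 0.067608 + 0.0011749) = 1/1.0688 = 0.9356
[HCO3⁻] = α₁ × DIC = 0.9356 × 0.286 = 0.268 mmol/L

[HCO3⁻] = 0.268 mmol/L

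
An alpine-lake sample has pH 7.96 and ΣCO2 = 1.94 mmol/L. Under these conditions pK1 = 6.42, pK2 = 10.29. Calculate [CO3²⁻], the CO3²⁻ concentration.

α₂ = 1 / (1 + [H⁺]/K2 + [H⁺]²/(K1K2)) = 1 / (1 + 10^+2.33 + 10^+0.79)
   = 1 / (1 + 213.80 + 6.1660) = 1/220.96 = 0.004526
[CO3²⁻] = α₂ × DIC = 0.004526 × 1.94 = 0.00878 mmol/L = 8.78 μmol/L

[CO3²⁻] = 8.78 μmol/L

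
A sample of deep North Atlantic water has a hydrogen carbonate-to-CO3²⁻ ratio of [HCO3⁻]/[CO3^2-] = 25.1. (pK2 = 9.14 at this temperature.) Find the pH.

pH = 7.74

From K2 = [H⁺][CO3^2-]/[HCO3⁻]:  pH = pK2 − log₁₀([HCO3⁻]/[CO3^2-])
log₁₀(25.1) = +1.400
pH = 9.14 − (+1.400) = 7.74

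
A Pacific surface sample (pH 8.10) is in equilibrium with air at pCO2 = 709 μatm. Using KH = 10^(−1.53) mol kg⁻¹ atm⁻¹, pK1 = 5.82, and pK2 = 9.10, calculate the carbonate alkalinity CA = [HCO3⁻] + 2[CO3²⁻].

[CO2*] = KH · pCO2 = 10^(−1.53) × 709×10^-6 = 2.092×10^-5 mol/kg
α₀ = 1/(1 + K1/[H⁺] + K1K2/[H⁺]²) = 1/(1 + 10^+2.28 + 10^+1.28) = 0.004748
DIC = [CO2*]/α₀ = 2.092×10^-5 / 0.004748 = 4.407 mmol/kg
CA = (α₁ + 2α₂)·DIC = (0.9048 + 2×0.09048) × 4.407 = 4.78 mmol/kg

CA = 4.78 mmol/kg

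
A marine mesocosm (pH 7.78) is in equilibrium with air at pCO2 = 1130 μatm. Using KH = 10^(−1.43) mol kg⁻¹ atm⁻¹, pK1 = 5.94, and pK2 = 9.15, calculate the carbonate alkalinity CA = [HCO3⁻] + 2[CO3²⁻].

[CO2*] = KH · pCO2 = 10^(−1.43) × 1130×10^-6 = 4.198×10^-5 mol/kg
α₀ = 1/(1 + K1/[H⁺] + K1K2/[H⁺]²) = 1/(1 + 10^+1.84 + 10^+0.47) = 0.01367
DIC = [CO2*]/α₀ = 4.198×10^-5 / 0.01367 = 3.070 mmol/kg
CA = (α₁ + 2α₂)·DIC = (0.9460 + 2×0.04035) × 3.070 = 3.15 mmol/kg

CA = 3.15 mmol/kg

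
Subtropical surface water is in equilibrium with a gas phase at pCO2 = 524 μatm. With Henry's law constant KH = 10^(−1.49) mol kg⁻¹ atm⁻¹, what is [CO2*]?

KH = 10^(−1.49) = 3.236×10^-2 mol kg⁻¹ atm⁻¹
[CO2*] = KH · pCO2 = 3.236×10^-2 × 524×10^-6 atm = 1.70×10^-5 mol/kg

[CO2*] = 17.0 μmol/kg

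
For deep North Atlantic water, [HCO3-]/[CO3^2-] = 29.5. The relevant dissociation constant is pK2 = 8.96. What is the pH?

pH = 7.49

From K2 = [H⁺][CO3^2-]/[HCO3-]:  pH = pK2 − log₁₀([HCO3-]/[CO3^2-])
log₁₀(29.5) = +1.470
pH = 8.96 − (+1.470) = 7.49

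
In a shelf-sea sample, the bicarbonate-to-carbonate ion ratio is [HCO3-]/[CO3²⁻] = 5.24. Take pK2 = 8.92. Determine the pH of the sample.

pH = 8.20

From K2 = [H⁺][CO3²⁻]/[HCO3-]:  pH = pK2 − log₁₀([HCO3-]/[CO3²⁻])
log₁₀(5.24) = +0.719
pH = 8.92 − (+0.719) = 8.20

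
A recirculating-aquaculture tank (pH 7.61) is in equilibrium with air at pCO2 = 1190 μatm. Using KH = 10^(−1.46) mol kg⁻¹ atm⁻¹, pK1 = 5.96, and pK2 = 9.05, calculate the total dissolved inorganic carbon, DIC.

[CO2*] = KH · pCO2 = 10^(−1.46) × 1190×10^-6 = 4.126×10^-5 mol/kg
α₀ = 1/(1 + K1/[H⁺] + K1K2/[H⁺]²) = 1/(1 + 10^+1.65 + 10^+0.21) = 0.02115
DIC = [CO2*]/α₀ = 4.126×10^-5 / 0.02115 = 1.95 mmol/kg

DIC = 1.95 mmol/kg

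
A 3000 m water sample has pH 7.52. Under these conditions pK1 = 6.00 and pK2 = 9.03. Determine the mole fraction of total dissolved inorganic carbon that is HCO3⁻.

α₁ = 1 / (1 + [H⁺]/K1 + K2/[H⁺]) = 1 / (1 + 10^-1.52 + 10^-1.51)
   = 1 / (1 + 0.030200 + 0.030903) = 1/1.0611 = 0.9424

α₁ = 0.942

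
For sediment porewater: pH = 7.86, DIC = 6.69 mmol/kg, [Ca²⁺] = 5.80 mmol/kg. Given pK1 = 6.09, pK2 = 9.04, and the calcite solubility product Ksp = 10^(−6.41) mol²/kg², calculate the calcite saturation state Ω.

α₂ = 1 / (1 + [H⁺]/K2 + [H⁺]²/(K1K2)) = 1 / (1 + 10^+1.18 + 10^-0.59)
   = 1 / (1 + 15.136 + 0.25704) = 1/16.393 = 0.06100
[CO3²⁻] = α₂ × DIC = 0.06100 × 6.69 = 0.4081 mmol/kg
Ksp = 10^(−6.41) = 3.890×10^-7
Ω = [Ca²⁺][CO3²⁻]/Ksp = (5.80×10^-3)(4.081×10^-4) / 3.890×10^-7 = 6.08

Ω = 6.08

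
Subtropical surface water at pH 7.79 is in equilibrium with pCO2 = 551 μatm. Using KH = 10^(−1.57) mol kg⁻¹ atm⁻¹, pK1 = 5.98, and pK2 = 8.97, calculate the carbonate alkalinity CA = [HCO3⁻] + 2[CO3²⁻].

[CO2*] = KH · pCO2 = 10^(−1.57) × 551×10^-6 = 1.483×10^-5 mol/kg
α₀ = 1/(1 + K1/[H⁺] + K1K2/[H⁺]²) = 1/(1 + 10^+1.81 + 10^+0.63) = 0.01432
DIC = [CO2*]/α₀ = 1.483×10^-5 / 0.01432 = 1.036 mmol/kg
CA = (α₁ + 2α₂)·DIC = (0.9246 + 2×0.06109) × 1.036 = 1.08 mmol/kg

CA = 1.08 mmol/kg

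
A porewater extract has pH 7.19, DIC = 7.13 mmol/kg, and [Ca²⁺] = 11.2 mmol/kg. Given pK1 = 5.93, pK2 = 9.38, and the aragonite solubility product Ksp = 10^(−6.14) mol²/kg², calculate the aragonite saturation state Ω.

α₂ = 1 / (1 + [H⁺]/K2 + [H⁺]²/(K1K2)) = 1 / (1 + 10^+2.19 + 10^+0.93)
   = 1 / (1 + 154.88 + 8.5114) = 1/164.39 = 0.006083
[CO3²⁻] = α₂ × DIC = 0.006083 × 7.13 = 0.04337 mmol/kg
Ksp = 10^(−6.14) = 7.244×10^-7
Ω = [Ca²⁺][CO3²⁻]/Ksp = (11.2×10^-3)(4.337×10^-5) / 7.244×10^-7 = 0.671

Ω = 0.671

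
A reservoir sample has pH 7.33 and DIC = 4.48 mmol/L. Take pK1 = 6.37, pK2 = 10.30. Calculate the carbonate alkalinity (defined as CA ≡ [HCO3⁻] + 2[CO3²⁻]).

CA = 4.04 mmol/L

CA = [HCO3⁻] + 2[CO3²⁻] = (α₁ + 2α₂)·DIC
At pH 7.33: [H⁺]/K1 = 10^-0.96 = 0.10965, K2/[H⁺] = 10^-2.97 = 0.0010715
α₁ = 1/(1 + 0.10965 + 0.0010715) = 1/1.1107 = 0.9003; α₂ = α₁·K2/[H⁺] = 0.0009647
α₁ + 2α₂ = 0.9022
CA = 0.9022 × 4.48 = 4.04 mmol/L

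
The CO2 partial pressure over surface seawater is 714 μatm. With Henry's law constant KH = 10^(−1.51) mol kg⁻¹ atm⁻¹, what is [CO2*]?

[CO2*] = 22.1 μmol/kg

KH = 10^(−1.51) = 3.090×10^-2 mol kg⁻¹ atm⁻¹
[CO2*] = KH · pCO2 = 3.090×10^-2 × 714×10^-6 atm = 2.21×10^-5 mol/kg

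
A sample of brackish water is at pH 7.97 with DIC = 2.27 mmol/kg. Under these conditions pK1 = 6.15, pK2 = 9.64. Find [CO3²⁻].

[CO3²⁻] = 0.0468 mmol/kg

α₂ = 1 / (1 + [H⁺]/K2 + [H⁺]²/(K1K2)) = 1 / (1 + 10^+1.67 + 10^-0.15)
   = 1 / (1 + 46.774 + 0.70795) = 1/48.481 = 0.02063
[CO3²⁻] = α₂ × DIC = 0.02063 × 2.27 = 0.0468 mmol/kg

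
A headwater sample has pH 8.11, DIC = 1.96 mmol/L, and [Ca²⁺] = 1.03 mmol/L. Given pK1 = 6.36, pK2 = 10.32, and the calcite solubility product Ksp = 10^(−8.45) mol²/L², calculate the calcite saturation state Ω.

Ω = 3.43

α₂ = 1 / (1 + [H⁺]/K2 + [H⁺]²/(K1K2)) = 1 / (1 + 10^+2.21 + 10^+0.46)
   = 1 / (1 + 162.18 + 2.8840) = 1/166.07 = 0.006022
[CO3²⁻] = α₂ × DIC = 0.006022 × 1.96 = 0.01180 mmol/L = 11.80 μmol/L
Ksp = 10^(−8.45) = 3.548×10^-9
Ω = [Ca²⁺][CO3²⁻]/Ksp = (1.03×10^-3)(1.180×10^-5) / 3.548×10^-9 = 3.43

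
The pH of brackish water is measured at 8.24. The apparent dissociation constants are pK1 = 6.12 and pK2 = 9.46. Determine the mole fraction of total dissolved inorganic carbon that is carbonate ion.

α₂ = 0.0564

α₂ = 1 / (1 + [H⁺]/K2 + [H⁺]²/(K1K2)) = 1 / (1 + 10^+1.22 + 10^-0.90)
   = 1 / (1 + 16.596 + 0.12589) = 1/17.722 = 0.05643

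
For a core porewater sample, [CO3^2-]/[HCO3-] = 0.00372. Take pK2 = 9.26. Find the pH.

From K2 = [H⁺][CO3^2-]/[HCO3-]:  pH = pK2 + log₁₀([CO3^2-]/[HCO3-])
log₁₀(0.00372) = -2.429
pH = 9.26 + (-2.429) = 6.83

pH = 6.83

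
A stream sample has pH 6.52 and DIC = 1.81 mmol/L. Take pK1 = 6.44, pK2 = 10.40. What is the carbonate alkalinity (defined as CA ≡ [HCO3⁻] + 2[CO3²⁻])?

CA = [HCO3⁻] + 2[CO3²⁻] = (α₁ + 2α₂)·DIC
At pH 6.52: [H⁺]/K1 = 10^-0.08 = 0.83176, K2/[H⁺] = 10^-3.88 = 0.00013183
α₁ = 1/(1 + 0.83176 + 0.00013183) = 1/1.8319 = 0.5459; α₂ = α₁·K2/[H⁺] = 7.196×10^-5
α₁ + 2α₂ = 0.5460
CA = 0.5460 × 1.81 = 0.988 mmol/L

CA = 0.988 mmol/L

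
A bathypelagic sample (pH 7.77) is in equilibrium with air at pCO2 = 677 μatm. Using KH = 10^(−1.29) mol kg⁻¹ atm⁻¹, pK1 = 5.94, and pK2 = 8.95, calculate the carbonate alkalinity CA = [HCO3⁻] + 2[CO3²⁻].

[CO2*] = KH · pCO2 = 10^(−1.29) × 677×10^-6 = 3.472×10^-5 mol/kg
α₀ = 1/(1 + K1/[H⁺] + K1K2/[H⁺]²) = 1/(1 + 10^+1.83 + 10^+0.65) = 0.01368
DIC = [CO2*]/α₀ = 3.472×10^-5 / 0.01368 = 2.537 mmol/kg
CA = (α₁ + 2α₂)·DIC = (0.9252 + 2×0.06113) × 2.537 = 2.66 mmol/kg

CA = 2.66 mmol/kg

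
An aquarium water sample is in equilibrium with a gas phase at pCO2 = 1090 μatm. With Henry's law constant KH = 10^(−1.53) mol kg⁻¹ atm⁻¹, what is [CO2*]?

KH = 10^(−1.53) = 2.951×10^-2 mol kg⁻¹ atm⁻¹
[CO2*] = KH · pCO2 = 2.951×10^-2 × 1090×10^-6 atm = 3.22×10^-5 mol/kg

[CO2*] = 32.2 μmol/kg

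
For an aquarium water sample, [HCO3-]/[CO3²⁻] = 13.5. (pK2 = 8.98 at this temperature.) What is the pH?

From K2 = [H⁺][CO3²⁻]/[HCO3-]:  pH = pK2 − log₁₀([HCO3-]/[CO3²⁻])
log₁₀(13.5) = +1.130
pH = 8.98 − (+1.130) = 7.85

pH = 7.85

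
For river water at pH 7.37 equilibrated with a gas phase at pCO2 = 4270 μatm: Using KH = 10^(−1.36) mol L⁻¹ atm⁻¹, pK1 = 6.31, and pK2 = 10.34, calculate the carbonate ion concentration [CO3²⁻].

[CO3²⁻] = 2.29 μmol/L

[CO2*] = KH · pCO2 = 10^(−1.36) × 4270×10^-6 = 1.864×10^-4 mol/L
α₀ = 1/(1 + K1/[H⁺] + K1K2/[H⁺]²) = 1/(1 + 10^+1.06 + 10^-1.91) = 0.08004
DIC = [CO2*]/α₀ = 1.864×10^-4 / 0.08004 = 2.329 mmol/L
[CO3²⁻] = α₂·DIC; α₂ = 0.0009847, so [CO3²⁻] = 0.0009847 × 2.329 = 0.00229 mmol/L = 2.29 μmol/L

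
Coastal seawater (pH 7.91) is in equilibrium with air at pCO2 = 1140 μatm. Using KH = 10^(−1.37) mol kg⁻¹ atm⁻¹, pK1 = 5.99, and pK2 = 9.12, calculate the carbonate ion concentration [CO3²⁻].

[CO3²⁻] = 0.249 mmol/kg

[CO2*] = KH · pCO2 = 10^(−1.37) × 1140×10^-6 = 4.863×10^-5 mol/kg
α₀ = 1/(1 + K1/[H⁺] + K1K2/[H⁺]²) = 1/(1 + 10^+1.92 + 10^+0.71) = 0.01120
DIC = [CO2*]/α₀ = 4.863×10^-5 / 0.01120 = 4.343 mmol/kg
[CO3²⁻] = α₂·DIC; α₂ = 0.05743, so [CO3²⁻] = 0.05743 × 4.343 = 0.249 mmol/kg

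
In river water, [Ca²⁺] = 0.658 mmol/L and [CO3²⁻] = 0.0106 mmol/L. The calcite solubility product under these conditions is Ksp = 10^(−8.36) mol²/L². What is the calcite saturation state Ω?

Ω = 1.60

Ksp = 10^(−8.36) = 4.365×10^-9
Ω = [Ca²⁺][CO3²⁻]/Ksp = (0.658×10^-3)(0.0106×10^-3) / 4.365×10^-9 = 1.60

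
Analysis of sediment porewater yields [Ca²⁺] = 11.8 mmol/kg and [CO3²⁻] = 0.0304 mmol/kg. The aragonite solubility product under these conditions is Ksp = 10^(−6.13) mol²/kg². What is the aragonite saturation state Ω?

Ω = 0.484

Ksp = 10^(−6.13) = 7.413×10^-7
Ω = [Ca²⁺][CO3²⁻]/Ksp = (11.8×10^-3)(0.0304×10^-3) / 7.413×10^-7 = 0.484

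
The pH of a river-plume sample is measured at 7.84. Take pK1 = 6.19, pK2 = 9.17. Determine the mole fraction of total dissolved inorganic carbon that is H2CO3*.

α₀ = 1 / (1 + K1/[H⁺] + K1K2/[H⁺]²) = 1 / (1 + 10^+1.65 + 10^+0.32)
   = 1 / (1 + 44.668 + 2.0893) = 1/47.758 = 0.02094

α₀ = 0.0209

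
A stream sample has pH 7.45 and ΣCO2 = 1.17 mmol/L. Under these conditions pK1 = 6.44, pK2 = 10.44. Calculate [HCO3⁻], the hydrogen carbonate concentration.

α₁ = 1 / (1 + [H⁺]/K1 + K2/[H⁺]) = 1 / (1 + 10^-1.01 + 10^-2.99)
   = 1 / (1 + 0.097724 + 0.0010233) = 1/1.0987 = 0.9101
[HCO3⁻] = α₁ × DIC = 0.9101 × 1.17 = 1.06 mmol/L

[HCO3⁻] = 1.06 mmol/L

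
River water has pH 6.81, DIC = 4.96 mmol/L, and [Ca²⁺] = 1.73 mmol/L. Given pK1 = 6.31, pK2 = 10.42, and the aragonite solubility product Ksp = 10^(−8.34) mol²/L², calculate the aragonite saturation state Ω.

Ω = 0.350

α₂ = 1 / (1 + [H⁺]/K2 + [H⁺]²/(K1K2)) = 1 / (1 + 10^+3.61 + 10^+3.11)
   = 1 / (1 + 4073.8 + 1288.2) = 1/5363.1 = 0.0001865
[CO3²⁻] = α₂ × DIC = 0.0001865 × 4.96 = 0.0009248 mmol/L = 0.9248 μmol/L
Ksp = 10^(−8.34) = 4.571×10^-9
Ω = [Ca²⁺][CO3²⁻]/Ksp = (1.73×10^-3)(9.248×10^-7) / 4.571×10^-9 = 0.350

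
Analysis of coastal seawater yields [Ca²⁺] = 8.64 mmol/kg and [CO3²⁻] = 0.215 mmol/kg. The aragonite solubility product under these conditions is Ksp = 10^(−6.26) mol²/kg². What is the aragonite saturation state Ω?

Ksp = 10^(−6.26) = 5.495×10^-7
Ω = [Ca²⁺][CO3²⁻]/Ksp = (8.64×10^-3)(0.215×10^-3) / 5.495×10^-7 = 3.38

Ω = 3.38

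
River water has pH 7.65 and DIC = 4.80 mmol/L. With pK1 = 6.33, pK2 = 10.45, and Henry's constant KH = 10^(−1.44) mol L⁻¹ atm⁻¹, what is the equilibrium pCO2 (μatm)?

pCO2 = 6030 μatm

α₀ = 1 / (1 + K1/[H⁺] + K1K2/[H⁺]²) = 1 / (1 + 10^+1.32 + 10^-1.48)
   = 1 / (1 + 20.893 + 0.033113) = 1/21.926 = 0.04561
[CO2*] = α₀ × DIC = 0.04561 × 4.80 = 0.2189 mmol/L
pCO2 = [CO2*]/KH = 2.189×10^-4 / 3.631×10^-2 = 6030 μatm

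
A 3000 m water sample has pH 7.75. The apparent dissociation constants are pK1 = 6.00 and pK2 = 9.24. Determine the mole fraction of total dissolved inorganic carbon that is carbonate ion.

α₂ = 1 / (1 + [H⁺]/K2 + [H⁺]²/(K1K2)) = 1 / (1 + 10^+1.49 + 10^-0.26)
   = 1 / (1 + 30.903 + 0.54954) = 1/32.452 = 0.03081

α₂ = 0.0308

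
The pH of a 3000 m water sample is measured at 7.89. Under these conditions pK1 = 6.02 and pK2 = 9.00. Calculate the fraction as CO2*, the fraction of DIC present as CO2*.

α₀ = 0.0124

α₀ = 1 / (1 + K1/[H⁺] + K1K2/[H⁺]²) = 1 / (1 + 10^+1.87 + 10^+0.76)
   = 1 / (1 + 74.131 + 5.7544) = 1/80.885 = 0.01236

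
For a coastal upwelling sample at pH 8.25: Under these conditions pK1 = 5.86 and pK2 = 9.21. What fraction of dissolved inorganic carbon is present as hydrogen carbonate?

α₁ = 1 / (1 + [H⁺]/K1 + K2/[H⁺]) = 1 / (1 + 10^-2.39 + 10^-0.96)
   = 1 / (1 + 0.0040738 + 0.10965) = 1/1.1137 = 0.8979

α₁ = 0.898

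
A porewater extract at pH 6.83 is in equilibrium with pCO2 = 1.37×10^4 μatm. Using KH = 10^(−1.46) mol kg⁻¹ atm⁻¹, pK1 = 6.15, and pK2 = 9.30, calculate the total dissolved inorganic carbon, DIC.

DIC = 2.76 mmol/kg

[CO2*] = KH · pCO2 = 10^(−1.46) × 1.37×10^4×10^-6 = 4.750×10^-4 mol/kg
α₀ = 1/(1 + K1/[H⁺] + K1K2/[H⁺]²) = 1/(1 + 10^+0.68 + 10^-1.79) = 0.1723
DIC = [CO2*]/α₀ = 4.750×10^-4 / 0.1723 = 2.76 mmol/kg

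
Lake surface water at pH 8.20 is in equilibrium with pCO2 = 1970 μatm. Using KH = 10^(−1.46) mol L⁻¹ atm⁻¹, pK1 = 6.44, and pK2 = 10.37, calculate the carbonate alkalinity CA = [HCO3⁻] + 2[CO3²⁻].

CA = 3.98 mmol/L

[CO2*] = KH · pCO2 = 10^(−1.46) × 1970×10^-6 = 6.831×10^-5 mol/L
α₀ = 1/(1 + K1/[H⁺] + K1K2/[H⁺]²) = 1/(1 + 10^+1.76 + 10^-0.41) = 0.01697
DIC = [CO2*]/α₀ = 6.831×10^-5 / 0.01697 = 4.026 mmol/L
CA = (α₁ + 2α₂)·DIC = (0.9764 + 2×0.006601) × 4.026 = 3.98 mmol/L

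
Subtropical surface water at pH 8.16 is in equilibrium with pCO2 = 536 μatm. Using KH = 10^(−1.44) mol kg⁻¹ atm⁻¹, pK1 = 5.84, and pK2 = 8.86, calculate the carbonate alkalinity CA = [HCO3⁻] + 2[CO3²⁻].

CA = 5.69 mmol/kg

[CO2*] = KH · pCO2 = 10^(−1.44) × 536×10^-6 = 1.946×10^-5 mol/kg
α₀ = 1/(1 + K1/[H⁺] + K1K2/[H⁺]²) = 1/(1 + 10^+2.32 + 10^+1.62) = 0.003974
DIC = [CO2*]/α₀ = 1.946×10^-5 / 0.003974 = 4.897 mmol/kg
CA = (α₁ + 2α₂)·DIC = (0.8303 + 2×0.1657) × 4.897 = 5.69 mmol/kg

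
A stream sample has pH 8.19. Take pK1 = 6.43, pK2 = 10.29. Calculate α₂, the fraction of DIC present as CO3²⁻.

α₂ = 1 / (1 + [H⁺]/K2 + [H⁺]²/(K1K2)) = 1 / (1 + 10^+2.10 + 10^+0.34)
   = 1 / (1 + 125.89 + 2.1878) = 1/129.08 = 0.007747

α₂ = 0.00775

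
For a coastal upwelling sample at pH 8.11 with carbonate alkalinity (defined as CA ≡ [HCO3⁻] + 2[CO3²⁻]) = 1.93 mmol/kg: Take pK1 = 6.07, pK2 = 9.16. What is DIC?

DIC = 1.80 mmol/kg

CA = [HCO3⁻] + 2[CO3²⁻] = (α₁ + 2α₂)·DIC
At pH 8.11: [H⁺]/K1 = 10^-2.04 = 0.0091201, K2/[H⁺] = 10^-1.05 = 0.089125
α₁ = 1/(1 + 0.0091201 + 0.089125) = 1/1.0982 = 0.9105; α₂ = α₁·K2/[H⁺] = 0.08115
α₁ + 2α₂ = 1.0728
DIC = CA / (α₁ + 2α₂) = 1.93 / 1.0728 = 1.80 mmol/kg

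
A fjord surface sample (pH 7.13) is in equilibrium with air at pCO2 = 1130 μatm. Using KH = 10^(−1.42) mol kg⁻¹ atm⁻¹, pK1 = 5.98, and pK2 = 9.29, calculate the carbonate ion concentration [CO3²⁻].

[CO2*] = KH · pCO2 = 10^(−1.42) × 1130×10^-6 = 4.296×10^-5 mol/kg
α₀ = 1/(1 + K1/[H⁺] + K1K2/[H⁺]²) = 1/(1 + 10^+1.15 + 10^-1.01) = 0.06569
DIC = [CO2*]/α₀ = 4.296×10^-5 / 0.06569 = 0.6540 mmol/kg
[CO3²⁻] = α₂·DIC; α₂ = 0.006419, so [CO3²⁻] = 0.006419 × 0.6540 = 0.00420 mmol/kg = 4.20 μmol/kg

[CO3²⁻] = 4.20 μmol/kg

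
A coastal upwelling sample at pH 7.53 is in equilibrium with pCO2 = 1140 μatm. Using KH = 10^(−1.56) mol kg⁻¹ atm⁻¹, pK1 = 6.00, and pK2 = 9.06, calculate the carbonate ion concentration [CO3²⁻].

[CO2*] = KH · pCO2 = 10^(−1.56) × 1140×10^-6 = 3.140×10^-5 mol/kg
α₀ = 1/(1 + K1/[H⁺] + K1K2/[H⁺]²) = 1/(1 + 10^+1.53 + 10^+0.00) = 0.02787
DIC = [CO2*]/α₀ = 3.140×10^-5 / 0.02787 = 1.127 mmol/kg
[CO3²⁻] = α₂·DIC; α₂ = 0.02787, so [CO3²⁻] = 0.02787 × 1.127 = 0.0314 mmol/kg

[CO3²⁻] = 0.0314 mmol/kg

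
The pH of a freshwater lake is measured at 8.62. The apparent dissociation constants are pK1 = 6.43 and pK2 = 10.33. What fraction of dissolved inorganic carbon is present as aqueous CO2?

α₀ = 1 / (1 + K1/[H⁺] + K1K2/[H⁺]²) = 1 / (1 + 10^+2.19 + 10^+0.48)
   = 1 / (1 + 154.88 + 3.0200) = 1/158.90 = 0.006293

α₀ = 0.00629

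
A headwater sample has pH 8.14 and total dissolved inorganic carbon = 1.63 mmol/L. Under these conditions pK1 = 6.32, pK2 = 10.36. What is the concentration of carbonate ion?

[CO3²⁻] = 9.62 μmol/L

α₂ = 1 / (1 + [H⁺]/K2 + [H⁺]²/(K1K2)) = 1 / (1 + 10^+2.22 + 10^+0.40)
   = 1 / (1 + 165.96 + 2.5119) = 1/169.47 = 0.005901
[CO3²⁻] = α₂ × DIC = 0.005901 × 1.63 = 0.00962 mmol/L = 9.62 μmol/L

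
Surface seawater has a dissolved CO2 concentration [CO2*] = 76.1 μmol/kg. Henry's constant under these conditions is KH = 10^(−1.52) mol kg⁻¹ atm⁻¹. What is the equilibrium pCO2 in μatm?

KH = 10^(−1.52) = 3.020×10^-2 mol kg⁻¹ atm⁻¹
pCO2 = [CO2*]/KH = 76.1×10^-6 / 3.020×10^-2 = 2.52×10^-3 atm = 2520 μatm

pCO2 = 2520 μatm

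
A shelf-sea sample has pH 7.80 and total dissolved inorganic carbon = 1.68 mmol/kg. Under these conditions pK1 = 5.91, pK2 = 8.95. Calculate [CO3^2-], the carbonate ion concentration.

α₂ = 1 / (1 + [H⁺]/K2 + [H⁺]²/(K1K2)) = 1 / (1 + 10^+1.15 + 10^-0.74)
   = 1 / (1 + 14.125 + 0.18197) = 1/15.307 = 0.06533
[CO3²⁻] = α₂ × DIC = 0.06533 × 1.68 = 0.110 mmol/kg

[CO3²⁻] = 0.110 mmol/kg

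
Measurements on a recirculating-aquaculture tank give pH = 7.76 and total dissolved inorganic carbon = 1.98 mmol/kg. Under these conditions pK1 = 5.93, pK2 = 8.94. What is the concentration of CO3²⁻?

α₂ = 1 / (1 + [H⁺]/K2 + [H⁺]²/(K1K2)) = 1 / (1 + 10^+1.18 + 10^-0.65)
   = 1 / (1 + 15.136 + 0.22387) = 1/16.359 = 0.06113
[CO3²⁻] = α₂ × DIC = 0.06113 × 1.98 = 0.121 mmol/kg

[CO3²⁻] = 0.121 mmol/kg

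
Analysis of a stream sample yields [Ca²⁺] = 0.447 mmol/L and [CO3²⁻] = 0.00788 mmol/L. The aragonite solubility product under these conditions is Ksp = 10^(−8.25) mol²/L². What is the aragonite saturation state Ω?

Ksp = 10^(−8.25) = 5.623×10^-9
Ω = [Ca²⁺][CO3²⁻]/Ksp = (0.447×10^-3)(0.00788×10^-3) / 5.623×10^-9 = 0.626

Ω = 0.626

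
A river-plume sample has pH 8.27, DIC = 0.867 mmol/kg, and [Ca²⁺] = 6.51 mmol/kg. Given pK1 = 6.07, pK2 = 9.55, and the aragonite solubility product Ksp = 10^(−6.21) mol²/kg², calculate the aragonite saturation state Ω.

α₂ = 1 / (1 + [H⁺]/K2 + [H⁺]²/(K1K2)) = 1 / (1 + 10^+1.28 + 10^-0.92)
   = 1 / (1 + 19.055 + 0.12023) = 1/20.175 = 0.04957
[CO3²⁻] = α₂ × DIC = 0.04957 × 0.867 = 0.04297 mmol/kg
Ksp = 10^(−6.21) = 6.166×10^-7
Ω = [Ca²⁺][CO3²⁻]/Ksp = (6.51×10^-3)(4.297×10^-5) / 6.166×10^-7 = 0.454

Ω = 0.454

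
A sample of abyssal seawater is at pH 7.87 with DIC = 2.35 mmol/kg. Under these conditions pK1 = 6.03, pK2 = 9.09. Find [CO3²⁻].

α₂ = 1 / (1 + [H⁺]/K2 + [H⁺]²/(K1K2)) = 1 / (1 + 10^+1.22 + 10^-0.62)
   = 1 / (1 + 16.596 + 0.23988) = 1/17.836 = 0.05607
[CO3²⁻] = α₂ × DIC = 0.05607 × 2.35 = 0.132 mmol/kg

[CO3²⁻] = 0.132 mmol/kg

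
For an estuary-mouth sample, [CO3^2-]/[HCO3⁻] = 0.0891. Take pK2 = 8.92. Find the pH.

pH = 7.87

From K2 = [H⁺][CO3^2-]/[HCO3⁻]:  pH = pK2 + log₁₀([CO3^2-]/[HCO3⁻])
log₁₀(0.0891) = -1.050
pH = 8.92 + (-1.050) = 7.87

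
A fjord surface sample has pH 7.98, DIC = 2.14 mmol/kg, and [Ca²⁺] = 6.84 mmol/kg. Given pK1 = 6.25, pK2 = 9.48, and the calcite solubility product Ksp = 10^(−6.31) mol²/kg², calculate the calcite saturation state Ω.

Ω = 0.900

α₂ = 1 / (1 + [H⁺]/K2 + [H⁺]²/(K1K2)) = 1 / (1 + 10^+1.50 + 10^-0.23)
   = 1 / (1 + 31.623 + 0.58884) = 1/33.212 = 0.03011
[CO3²⁻] = α₂ × DIC = 0.03011 × 2.14 = 0.06444 mmol/kg
Ksp = 10^(−6.31) = 4.898×10^-7
Ω = [Ca²⁺][CO3²⁻]/Ksp = (6.84×10^-3)(6.444×10^-5) / 4.898×10^-7 = 0.900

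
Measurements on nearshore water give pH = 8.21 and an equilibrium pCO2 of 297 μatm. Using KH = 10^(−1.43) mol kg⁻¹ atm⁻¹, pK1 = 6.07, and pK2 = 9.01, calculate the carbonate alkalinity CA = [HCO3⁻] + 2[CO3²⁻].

CA = 2.01 mmol/kg

[CO2*] = KH · pCO2 = 10^(−1.43) × 297×10^-6 = 1.103×10^-5 mol/kg
α₀ = 1/(1 + K1/[H⁺] + K1K2/[H⁺]²) = 1/(1 + 10^+2.14 + 10^+1.34) = 0.006214
DIC = [CO2*]/α₀ = 1.103×10^-5 / 0.006214 = 1.776 mmol/kg
CA = (α₁ + 2α₂)·DIC = (0.8578 + 2×0.1360) × 1.776 = 2.01 mmol/kg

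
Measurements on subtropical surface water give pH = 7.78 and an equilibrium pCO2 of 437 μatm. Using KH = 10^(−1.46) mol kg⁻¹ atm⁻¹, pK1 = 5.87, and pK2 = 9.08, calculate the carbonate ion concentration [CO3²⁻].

[CO3²⁻] = 0.0617 mmol/kg

[CO2*] = KH · pCO2 = 10^(−1.46) × 437×10^-6 = 1.515×10^-5 mol/kg
α₀ = 1/(1 + K1/[H⁺] + K1K2/[H⁺]²) = 1/(1 + 10^+1.91 + 10^+0.61) = 0.01158
DIC = [CO2*]/α₀ = 1.515×10^-5 / 0.01158 = 1.309 mmol/kg
[CO3²⁻] = α₂·DIC; α₂ = 0.04717, so [CO3²⁻] = 0.04717 × 1.309 = 0.0617 mmol/kg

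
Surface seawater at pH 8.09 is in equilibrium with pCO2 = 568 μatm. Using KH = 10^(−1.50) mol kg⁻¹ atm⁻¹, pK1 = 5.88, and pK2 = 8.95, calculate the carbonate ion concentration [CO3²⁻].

[CO2*] = KH · pCO2 = 10^(−1.50) × 568×10^-6 = 1.796×10^-5 mol/kg
α₀ = 1/(1 + K1/[H⁺] + K1K2/[H⁺]²) = 1/(1 + 10^+2.21 + 10^+1.35) = 0.005389
DIC = [CO2*]/α₀ = 1.796×10^-5 / 0.005389 = 3.333 mmol/kg
[CO3²⁻] = α₂·DIC; α₂ = 0.1206, so [CO3²⁻] = 0.1206 × 3.333 = 0.402 mmol/kg

[CO3²⁻] = 0.402 mmol/kg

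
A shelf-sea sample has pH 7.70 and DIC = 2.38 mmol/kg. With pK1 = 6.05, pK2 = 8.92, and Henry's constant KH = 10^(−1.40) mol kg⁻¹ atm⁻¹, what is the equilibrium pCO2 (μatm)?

pCO2 = 1240 μatm

α₀ = 1 / (1 + K1/[H⁺] + K1K2/[H⁺]²) = 1 / (1 + 10^+1.65 + 10^+0.43)
   = 1 / (1 + 44.668 + 2.6915) = 1/48.360 = 0.02068
[CO2*] = α₀ × DIC = 0.02068 × 2.38 = 0.04921 mmol/kg
pCO2 = [CO2*]/KH = 4.921×10^-5 / 3.981×10^-2 = 1240 μatm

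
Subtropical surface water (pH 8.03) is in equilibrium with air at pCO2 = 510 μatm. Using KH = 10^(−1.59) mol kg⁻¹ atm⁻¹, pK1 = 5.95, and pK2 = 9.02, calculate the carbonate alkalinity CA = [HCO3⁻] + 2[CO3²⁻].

CA = 1.90 mmol/kg

[CO2*] = KH · pCO2 = 10^(−1.59) × 510×10^-6 = 1.311×10^-5 mol/kg
α₀ = 1/(1 + K1/[H⁺] + K1K2/[H⁺]²) = 1/(1 + 10^+2.08 + 10^+1.09) = 0.007489
DIC = [CO2*]/α₀ = 1.311×10^-5 / 0.007489 = 1.750 mmol/kg
CA = (α₁ + 2α₂)·DIC = (0.9004 + 2×0.09213) × 1.750 = 1.90 mmol/kg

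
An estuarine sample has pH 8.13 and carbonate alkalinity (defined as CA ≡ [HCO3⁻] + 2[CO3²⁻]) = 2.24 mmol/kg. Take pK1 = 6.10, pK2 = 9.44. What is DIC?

DIC = 2.16 mmol/kg

CA = [HCO3⁻] + 2[CO3²⁻] = (α₁ + 2α₂)·DIC
At pH 8.13: [H⁺]/K1 = 10^-2.03 = 0.0093325, K2/[H⁺] = 10^-1.31 = 0.048978
α₁ = 1/(1 + 0.0093325 + 0.048978) = 1/1.0583 = 0.9449; α₂ = α₁·K2/[H⁺] = 0.04628
α₁ + 2α₂ = 1.0375
DIC = CA / (α₁ + 2α₂) = 2.24 / 1.0375 = 2.16 mmol/kg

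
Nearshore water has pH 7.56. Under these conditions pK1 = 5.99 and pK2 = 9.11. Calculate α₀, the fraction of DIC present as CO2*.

α₀ = 0.0255

α₀ = 1 / (1 + K1/[H⁺] + K1K2/[H⁺]²) = 1 / (1 + 10^+1.57 + 10^+0.02)
   = 1 / (1 + 37.154 + 1.0471) = 1/39.201 = 0.02551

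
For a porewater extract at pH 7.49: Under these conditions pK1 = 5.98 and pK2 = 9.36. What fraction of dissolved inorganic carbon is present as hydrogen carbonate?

α₁ = 0.957

α₁ = 1 / (1 + [H⁺]/K1 + K2/[H⁺]) = 1 / (1 + 10^-1.51 + 10^-1.87)
   = 1 / (1 + 0.030903 + 0.013490) = 1/1.0444 = 0.9575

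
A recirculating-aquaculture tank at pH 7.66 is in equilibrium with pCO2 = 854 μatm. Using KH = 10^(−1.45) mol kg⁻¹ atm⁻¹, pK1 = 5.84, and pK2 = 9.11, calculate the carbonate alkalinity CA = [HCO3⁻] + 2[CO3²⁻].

CA = 2.14 mmol/kg

[CO2*] = KH · pCO2 = 10^(−1.45) × 854×10^-6 = 3.030×10^-5 mol/kg
α₀ = 1/(1 + K1/[H⁺] + K1K2/[H⁺]²) = 1/(1 + 10^+1.82 + 10^+0.37) = 0.01441
DIC = [CO2*]/α₀ = 3.030×10^-5 / 0.01441 = 2.103 mmol/kg
CA = (α₁ + 2α₂)·DIC = (0.9518 + 2×0.03377) × 2.103 = 2.14 mmol/kg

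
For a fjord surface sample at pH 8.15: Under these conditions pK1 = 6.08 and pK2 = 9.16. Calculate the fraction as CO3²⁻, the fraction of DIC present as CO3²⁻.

α₂ = 1 / (1 + [H⁺]/K2 + [H⁺]²/(K1K2)) = 1 / (1 + 10^+1.01 + 10^-1.06)
   = 1 / (1 + 10.233 + 0.087096) = 1/11.320 = 0.08834

α₂ = 0.0883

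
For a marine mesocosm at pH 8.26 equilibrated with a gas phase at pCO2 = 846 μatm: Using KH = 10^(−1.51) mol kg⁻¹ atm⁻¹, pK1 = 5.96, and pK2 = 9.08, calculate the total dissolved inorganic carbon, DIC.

DIC = 6.03 mmol/kg

[CO2*] = KH · pCO2 = 10^(−1.51) × 846×10^-6 = 2.614×10^-5 mol/kg
α₀ = 1/(1 + K1/[H⁺] + K1K2/[H⁺]²) = 1/(1 + 10^+2.30 + 10^+1.48) = 0.004334
DIC = [CO2*]/α₀ = 2.614×10^-5 / 0.004334 = 6.03 mmol/kg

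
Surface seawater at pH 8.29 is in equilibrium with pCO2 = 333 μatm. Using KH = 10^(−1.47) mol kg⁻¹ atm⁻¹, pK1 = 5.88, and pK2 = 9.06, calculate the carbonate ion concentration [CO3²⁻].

[CO2*] = KH · pCO2 = 10^(−1.47) × 333×10^-6 = 1.128×10^-5 mol/kg
α₀ = 1/(1 + K1/[H⁺] + K1K2/[H⁺]²) = 1/(1 + 10^+2.41 + 10^+1.64) = 0.003315
DIC = [CO2*]/α₀ = 1.128×10^-5 / 0.003315 = 3.404 mmol/kg
[CO3²⁻] = α₂·DIC; α₂ = 0.1447, so [CO3²⁻] = 0.1447 × 3.404 = 0.493 mmol/kg

[CO3²⁻] = 0.493 mmol/kg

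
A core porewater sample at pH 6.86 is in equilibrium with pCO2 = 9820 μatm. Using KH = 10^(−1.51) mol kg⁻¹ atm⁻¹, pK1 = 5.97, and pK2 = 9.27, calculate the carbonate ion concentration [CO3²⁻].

[CO2*] = KH · pCO2 = 10^(−1.51) × 9820×10^-6 = 3.035×10^-4 mol/kg
α₀ = 1/(1 + K1/[H⁺] + K1K2/[H⁺]²) = 1/(1 + 10^+0.89 + 10^-1.52) = 0.1137
DIC = [CO2*]/α₀ = 3.035×10^-4 / 0.1137 = 2.668 mmol/kg
[CO3²⁻] = α₂·DIC; α₂ = 0.003435, so [CO3²⁻] = 0.003435 × 2.668 = 0.00916 mmol/kg = 9.16 μmol/kg

[CO3²⁻] = 9.16 μmol/kg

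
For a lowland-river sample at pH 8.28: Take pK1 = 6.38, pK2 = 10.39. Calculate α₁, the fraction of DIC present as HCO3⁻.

α₁ = 1 / (1 + [H⁺]/K1 + K2/[H⁺]) = 1 / (1 + 10^-1.90 + 10^-2.11)
   = 1 / (1 + 0.012589 + 0.0077625) = 1/1.0204 = 0.9801

α₁ = 0.980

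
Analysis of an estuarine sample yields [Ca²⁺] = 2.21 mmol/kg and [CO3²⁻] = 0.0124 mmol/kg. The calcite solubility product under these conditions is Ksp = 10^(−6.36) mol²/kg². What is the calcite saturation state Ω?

Ksp = 10^(−6.36) = 4.365×10^-7
Ω = [Ca²⁺][CO3²⁻]/Ksp = (2.21×10^-3)(0.0124×10^-3) / 4.365×10^-7 = 0.0628

Ω = 0.0628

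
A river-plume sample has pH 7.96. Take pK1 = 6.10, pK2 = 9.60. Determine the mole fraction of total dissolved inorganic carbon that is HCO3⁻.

α₁ = 0.965

α₁ = 1 / (1 + [H⁺]/K1 + K2/[H⁺]) = 1 / (1 + 10^-1.86 + 10^-1.64)
   = 1 / (1 + 0.013804 + 0.022909) = 1/1.0367 = 0.9646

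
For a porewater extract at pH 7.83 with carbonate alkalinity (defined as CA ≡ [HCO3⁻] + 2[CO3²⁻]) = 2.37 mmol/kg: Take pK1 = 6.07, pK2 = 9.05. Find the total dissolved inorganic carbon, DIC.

DIC = 2.28 mmol/kg

CA = [HCO3⁻] + 2[CO3²⁻] = (α₁ + 2α₂)·DIC
At pH 7.83: [H⁺]/K1 = 10^-1.76 = 0.017378, K2/[H⁺] = 10^-1.22 = 0.060256
α₁ = 1/(1 + 0.017378 + 0.060256) = 1/1.0776 = 0.9280; α₂ = α₁·K2/[H⁺] = 0.05592
α₁ + 2α₂ = 1.0398
DIC = CA / (α₁ + 2α₂) = 2.37 / 1.0398 = 2.28 mmol/kg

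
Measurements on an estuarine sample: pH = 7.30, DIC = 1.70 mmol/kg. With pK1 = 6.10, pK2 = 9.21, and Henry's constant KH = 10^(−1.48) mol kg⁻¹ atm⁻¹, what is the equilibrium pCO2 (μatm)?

pCO2 = 3010 μatm

α₀ = 1 / (1 + K1/[H⁺] + K1K2/[H⁺]²) = 1 / (1 + 10^+1.20 + 10^-0.71)
   = 1 / (1 + 15.849 + 0.19498) = 1/17.044 = 0.05867
[CO2*] = α₀ × DIC = 0.05867 × 1.70 = 0.09974 mmol/kg
pCO2 = [CO2*]/KH = 9.974×10^-5 / 3.311×10^-2 = 3010 μatm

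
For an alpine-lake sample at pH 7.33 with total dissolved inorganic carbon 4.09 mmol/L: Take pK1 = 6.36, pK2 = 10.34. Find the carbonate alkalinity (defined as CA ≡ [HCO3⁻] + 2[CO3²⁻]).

CA = [HCO3⁻] + 2[CO3²⁻] = (α₁ + 2α₂)·DIC
At pH 7.33: [H⁺]/K1 = 10^-0.97 = 0.10715, K2/[H⁺] = 10^-3.01 = 0.00097724
α₁ = 1/(1 + 0.10715 + 0.00097724) = 1/1.1081 = 0.9024; α₂ = α₁·K2/[H⁺] = 0.0008819
α₁ + 2α₂ = 0.9042
CA = 0.9042 × 4.09 = 3.70 mmol/L

CA = 3.70 mmol/L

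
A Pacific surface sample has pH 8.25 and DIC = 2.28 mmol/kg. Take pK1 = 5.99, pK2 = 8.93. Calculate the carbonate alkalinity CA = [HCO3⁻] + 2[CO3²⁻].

CA = 2.66 mmol/kg

CA = [HCO3⁻] + 2[CO3²⁻] = (α₁ + 2α₂)·DIC
At pH 8.25: [H⁺]/K1 = 10^-2.26 = 0.0054954, K2/[H⁺] = 10^-0.68 = 0.20893
α₁ = 1/(1 + 0.0054954 + 0.20893) = 1/1.2144 = 0.8234; α₂ = α₁·K2/[H⁺] = 0.1720
α₁ + 2α₂ = 1.1675
CA = 1.1675 × 2.28 = 2.66 mmol/kg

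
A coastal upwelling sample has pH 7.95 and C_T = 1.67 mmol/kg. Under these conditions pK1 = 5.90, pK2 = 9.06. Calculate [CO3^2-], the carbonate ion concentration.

α₂ = 1 / (1 + [H⁺]/K2 + [H⁺]²/(K1K2)) = 1 / (1 + 10^+1.11 + 10^-0.94)
   = 1 / (1 + 12.882 + 0.11482) = 1/13.997 = 0.07144
[CO3²⁻] = α₂ × DIC = 0.07144 × 1.67 = 0.119 mmol/kg

[CO3²⁻] = 0.119 mmol/kg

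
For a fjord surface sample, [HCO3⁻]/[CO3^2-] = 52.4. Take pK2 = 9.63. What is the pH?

pH = 7.91

From K2 = [H⁺][CO3^2-]/[HCO3⁻]:  pH = pK2 − log₁₀([HCO3⁻]/[CO3^2-])
log₁₀(52.4) = +1.719
pH = 9.63 − (+1.719) = 7.91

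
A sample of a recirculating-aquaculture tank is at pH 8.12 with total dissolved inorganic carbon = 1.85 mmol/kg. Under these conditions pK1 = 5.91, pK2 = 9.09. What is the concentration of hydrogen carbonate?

[HCO3⁻] = 1.66 mmol/kg

α₁ = 1 / (1 + [H⁺]/K1 + K2/[H⁺]) = 1 / (1 + 10^-2.21 + 10^-0.97)
   = 1 / (1 + 0.0061660 + 0.10715) = 1/1.1133 = 0.8982
[HCO3⁻] = α₁ × DIC = 0.8982 × 1.85 = 1.66 mmol/kg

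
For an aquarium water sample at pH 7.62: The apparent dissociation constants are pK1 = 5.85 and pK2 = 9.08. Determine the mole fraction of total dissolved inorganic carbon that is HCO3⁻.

α₁ = 0.951

α₁ = 1 / (1 + [H⁺]/K1 + K2/[H⁺]) = 1 / (1 + 10^-1.77 + 10^-1.46)
   = 1 / (1 + 0.016982 + 0.034674) = 1/1.0517 = 0.9509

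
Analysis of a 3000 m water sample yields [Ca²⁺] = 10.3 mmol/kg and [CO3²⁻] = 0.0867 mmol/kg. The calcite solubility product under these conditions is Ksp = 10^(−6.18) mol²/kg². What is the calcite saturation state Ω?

Ksp = 10^(−6.18) = 6.607×10^-7
Ω = [Ca²⁺][CO3²⁻]/Ksp = (10.3×10^-3)(0.0867×10^-3) / 6.607×10^-7 = 1.35

Ω = 1.35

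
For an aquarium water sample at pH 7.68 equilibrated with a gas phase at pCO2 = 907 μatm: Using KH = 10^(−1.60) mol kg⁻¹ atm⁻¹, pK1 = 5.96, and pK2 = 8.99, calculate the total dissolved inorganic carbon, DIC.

[CO2*] = KH · pCO2 = 10^(−1.60) × 907×10^-6 = 2.278×10^-5 mol/kg
α₀ = 1/(1 + K1/[H⁺] + K1K2/[H⁺]²) = 1/(1 + 10^+1.72 + 10^+0.41) = 0.01784
DIC = [CO2*]/α₀ = 2.278×10^-5 / 0.01784 = 1.28 mmol/kg

DIC = 1.28 mmol/kg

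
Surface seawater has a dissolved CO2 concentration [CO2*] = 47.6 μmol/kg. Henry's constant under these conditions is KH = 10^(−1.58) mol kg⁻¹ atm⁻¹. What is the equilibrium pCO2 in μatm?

KH = 10^(−1.58) = 2.630×10^-2 mol kg⁻¹ atm⁻¹
pCO2 = [CO2*]/KH = 47.6×10^-6 / 2.630×10^-2 = 1.81×10^-3 atm = 1810 μatm

pCO2 = 1810 μatm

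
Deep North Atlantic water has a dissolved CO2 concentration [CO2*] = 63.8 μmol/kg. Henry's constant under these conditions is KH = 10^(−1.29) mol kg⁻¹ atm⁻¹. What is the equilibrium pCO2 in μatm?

KH = 10^(−1.29) = 5.129×10^-2 mol kg⁻¹ atm⁻¹
pCO2 = [CO2*]/KH = 63.8×10^-6 / 5.129×10^-2 = 1.24×10^-3 atm = 1240 μatm

pCO2 = 1240 μatm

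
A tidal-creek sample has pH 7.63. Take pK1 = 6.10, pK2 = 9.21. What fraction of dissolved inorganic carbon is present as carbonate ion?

α₂ = 0.0249

α₂ = 1 / (1 + [H⁺]/K2 + [H⁺]²/(K1K2)) = 1 / (1 + 10^+1.58 + 10^+0.05)
   = 1 / (1 + 38.019 + 1.1220) = 1/40.141 = 0.02491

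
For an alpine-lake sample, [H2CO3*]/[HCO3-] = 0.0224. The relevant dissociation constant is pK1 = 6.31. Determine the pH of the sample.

From K1 = [H⁺][HCO3-]/[H2CO3*]:  pH = pK1 − log₁₀([H2CO3*]/[HCO3-])
log₁₀(0.0224) = -1.650
pH = 6.31 − (-1.650) = 7.96

pH = 7.96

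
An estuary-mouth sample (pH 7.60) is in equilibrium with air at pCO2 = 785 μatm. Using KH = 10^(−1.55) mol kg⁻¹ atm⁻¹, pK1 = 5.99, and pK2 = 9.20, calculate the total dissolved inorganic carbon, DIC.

[CO2*] = KH · pCO2 = 10^(−1.55) × 785×10^-6 = 2.212×10^-5 mol/kg
α₀ = 1/(1 + K1/[H⁺] + K1K2/[H⁺]²) = 1/(1 + 10^+1.61 + 10^+0.01) = 0.02339
DIC = [CO2*]/α₀ = 2.212×10^-5 / 0.02339 = 0.946 mmol/kg

DIC = 0.946 mmol/kg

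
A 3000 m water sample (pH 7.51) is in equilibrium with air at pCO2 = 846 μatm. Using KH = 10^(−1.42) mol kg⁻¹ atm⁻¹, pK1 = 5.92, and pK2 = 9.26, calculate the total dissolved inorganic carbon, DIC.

DIC = 1.31 mmol/kg

[CO2*] = KH · pCO2 = 10^(−1.42) × 846×10^-6 = 3.216×10^-5 mol/kg
α₀ = 1/(1 + K1/[H⁺] + K1K2/[H⁺]²) = 1/(1 + 10^+1.59 + 10^-0.16) = 0.02463
DIC = [CO2*]/α₀ = 3.216×10^-5 / 0.02463 = 1.31 mmol/kg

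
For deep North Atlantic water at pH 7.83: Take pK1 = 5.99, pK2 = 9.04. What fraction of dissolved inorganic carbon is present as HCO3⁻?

α₁ = 0.929

α₁ = 1 / (1 + [H⁺]/K1 + K2/[H⁺]) = 1 / (1 + 10^-1.84 + 10^-1.21)
   = 1 / (1 + 0.014454 + 0.061660) = 1/1.0761 = 0.9293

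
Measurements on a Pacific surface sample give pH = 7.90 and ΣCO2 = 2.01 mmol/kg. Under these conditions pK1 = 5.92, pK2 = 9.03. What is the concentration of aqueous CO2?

[CO2*] = 19.4 μmol/kg

α₀ = 1 / (1 + K1/[H⁺] + K1K2/[H⁺]²) = 1 / (1 + 10^+1.98 + 10^+0.85)
   = 1 / (1 + 95.499 + 7.0795) = 1/103.58 = 0.009654
[CO2*] = α₀ × DIC = 0.009654 × 2.01 = 0.0194 mmol/kg = 19.4 μmol/kg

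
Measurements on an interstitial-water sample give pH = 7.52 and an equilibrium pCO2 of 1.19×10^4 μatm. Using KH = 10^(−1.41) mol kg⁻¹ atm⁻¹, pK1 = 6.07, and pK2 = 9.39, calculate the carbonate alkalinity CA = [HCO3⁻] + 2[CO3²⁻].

[CO2*] = KH · pCO2 = 10^(−1.41) × 1.19×10^4×10^-6 = 4.630×10^-4 mol/kg
α₀ = 1/(1 + K1/[H⁺] + K1K2/[H⁺]²) = 1/(1 + 10^+1.45 + 10^-0.42) = 0.03382
DIC = [CO2*]/α₀ = 4.630×10^-4 / 0.03382 = 13.69 mmol/kg
CA = (α₁ + 2α₂)·DIC = (0.9533 + 2×0.01286) × 13.69 = 13.4 mmol/kg

CA = 13.4 mmol/kg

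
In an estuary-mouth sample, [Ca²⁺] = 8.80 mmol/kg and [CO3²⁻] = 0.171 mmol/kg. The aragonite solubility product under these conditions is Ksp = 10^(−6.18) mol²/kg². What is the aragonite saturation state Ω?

Ω = 2.28

Ksp = 10^(−6.18) = 6.607×10^-7
Ω = [Ca²⁺][CO3²⁻]/Ksp = (8.80×10^-3)(0.171×10^-3) / 6.607×10^-7 = 2.28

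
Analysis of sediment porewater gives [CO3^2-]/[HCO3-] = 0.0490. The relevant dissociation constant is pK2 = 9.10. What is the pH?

pH = 7.79

From K2 = [H⁺][CO3^2-]/[HCO3-]:  pH = pK2 + log₁₀([CO3^2-]/[HCO3-])
log₁₀(0.0490) = -1.310
pH = 9.10 + (-1.310) = 7.79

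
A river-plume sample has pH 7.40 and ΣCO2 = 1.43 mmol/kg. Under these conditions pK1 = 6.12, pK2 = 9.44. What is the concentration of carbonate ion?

[CO3²⁻] = 12.3 μmol/kg

α₂ = 1 / (1 + [H⁺]/K2 + [H⁺]²/(K1K2)) = 1 / (1 + 10^+2.04 + 10^+0.76)
   = 1 / (1 + 109.65 + 5.7544) = 1/116.40 = 0.008591
[CO3²⁻] = α₂ × DIC = 0.008591 × 1.43 = 0.0123 mmol/kg = 12.3 μmol/kg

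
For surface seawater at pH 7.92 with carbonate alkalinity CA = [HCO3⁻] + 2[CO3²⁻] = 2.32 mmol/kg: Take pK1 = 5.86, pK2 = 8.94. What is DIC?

CA = [HCO3⁻] + 2[CO3²⁻] = (α₁ + 2α₂)·DIC
At pH 7.92: [H⁺]/K1 = 10^-2.06 = 0.0087096, K2/[H⁺] = 10^-1.02 = 0.095499
α₁ = 1/(1 + 0.0087096 + 0.095499) = 1/1.1042 = 0.9056; α₂ = α₁·K2/[H⁺] = 0.08649
α₁ + 2α₂ = 1.0786
DIC = CA / (α₁ + 2α₂) = 2.32 / 1.0786 = 2.15 mmol/kg

DIC = 2.15 mmol/kg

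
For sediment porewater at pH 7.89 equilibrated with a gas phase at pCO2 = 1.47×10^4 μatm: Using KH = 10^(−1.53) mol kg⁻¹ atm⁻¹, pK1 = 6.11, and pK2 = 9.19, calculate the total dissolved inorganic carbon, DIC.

[CO2*] = KH · pCO2 = 10^(−1.53) × 1.47×10^4×10^-6 = 4.338×10^-4 mol/kg
α₀ = 1/(1 + K1/[H⁺] + K1K2/[H⁺]²) = 1/(1 + 10^+1.78 + 10^+0.48) = 0.01556
DIC = [CO2*]/α₀ = 4.338×10^-4 / 0.01556 = 27.9 mmol/kg

DIC = 27.9 mmol/kg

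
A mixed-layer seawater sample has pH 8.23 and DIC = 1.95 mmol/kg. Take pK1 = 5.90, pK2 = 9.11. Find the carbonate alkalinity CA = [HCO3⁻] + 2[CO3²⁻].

CA = 2.17 mmol/kg

CA = [HCO3⁻] + 2[CO3²⁻] = (α₁ + 2α₂)·DIC
At pH 8.23: [H⁺]/K1 = 10^-2.33 = 0.0046774, K2/[H⁺] = 10^-0.88 = 0.13183
α₁ = 1/(1 + 0.0046774 + 0.13183) = 1/1.1365 = 0.8799; α₂ = α₁·K2/[H⁺] = 0.1160
α₁ + 2α₂ = 1.1119
CA = 1.1119 × 1.95 = 2.17 mmol/kg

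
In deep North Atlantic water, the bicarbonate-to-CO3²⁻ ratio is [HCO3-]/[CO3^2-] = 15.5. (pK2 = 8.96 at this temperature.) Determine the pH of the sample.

From K2 = [H⁺][CO3^2-]/[HCO3-]:  pH = pK2 − log₁₀([HCO3-]/[CO3^2-])
log₁₀(15.5) = +1.190
pH = 8.96 − (+1.190) = 7.77

pH = 7.77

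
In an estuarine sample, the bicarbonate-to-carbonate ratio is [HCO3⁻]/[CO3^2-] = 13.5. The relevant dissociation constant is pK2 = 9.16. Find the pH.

From K2 = [H⁺][CO3^2-]/[HCO3⁻]:  pH = pK2 − log₁₀([HCO3⁻]/[CO3^2-])
log₁₀(13.5) = +1.130
pH = 9.16 − (+1.130) = 8.03

pH = 8.03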